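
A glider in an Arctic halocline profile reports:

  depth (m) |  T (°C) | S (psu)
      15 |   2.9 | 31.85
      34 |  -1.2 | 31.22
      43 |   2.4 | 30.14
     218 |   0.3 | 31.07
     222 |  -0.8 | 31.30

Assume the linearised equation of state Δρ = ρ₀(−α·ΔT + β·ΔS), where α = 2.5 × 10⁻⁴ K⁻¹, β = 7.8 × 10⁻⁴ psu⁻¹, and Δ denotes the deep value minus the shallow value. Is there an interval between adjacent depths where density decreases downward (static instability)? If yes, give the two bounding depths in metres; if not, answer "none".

34–43 m

Evaluate Δρ/ρ₀ = −αΔT + βΔS across each adjacent pair:
  15–34 m: −αΔT+βΔS = −(2.5 × 10⁻⁴)(-4.1)+(7.8 × 10⁻⁴)(-0.63) = 5.3 × 10⁻⁴ → stable
  34–43 m: −αΔT+βΔS = −(2.5 × 10⁻⁴)(+3.6)+(7.8 × 10⁻⁴)(-1.08) = -1.7 × 10⁻³ → UNSTABLE
  43–218 m: −αΔT+βΔS = −(2.5 × 10⁻⁴)(-2.1)+(7.8 × 10⁻⁴)(+0.93) = 1.3 × 10⁻³ → stable
  218–222 m: −αΔT+βΔS = −(2.5 × 10⁻⁴)(-1.1)+(7.8 × 10⁻⁴)(+0.23) = 4.5 × 10⁻⁴ → stable
The 34–43 m interval has Δρ < 0: lighter water underlies denser water.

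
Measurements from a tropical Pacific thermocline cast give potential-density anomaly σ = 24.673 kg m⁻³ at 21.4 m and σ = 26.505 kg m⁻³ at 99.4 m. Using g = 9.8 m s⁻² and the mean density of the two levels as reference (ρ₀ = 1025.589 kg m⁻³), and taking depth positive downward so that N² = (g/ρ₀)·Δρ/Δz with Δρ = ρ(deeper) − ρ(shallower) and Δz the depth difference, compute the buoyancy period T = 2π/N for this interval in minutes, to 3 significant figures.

6.99 min

Δρ = 1026.505 − 1024.673 = 1.832 kg m⁻³ over Δz = 99.4 − 21.4 = 78 m.
N² = (9.8/1025.589) × (1.832/78) = 2.2443 × 10⁻⁴ s⁻².
N = √(2.2443 × 10⁻⁴) = 0.014981 rad s⁻¹, so T = 2π/N = 419.41 s = 6.9902 min ≈ 6.99 min.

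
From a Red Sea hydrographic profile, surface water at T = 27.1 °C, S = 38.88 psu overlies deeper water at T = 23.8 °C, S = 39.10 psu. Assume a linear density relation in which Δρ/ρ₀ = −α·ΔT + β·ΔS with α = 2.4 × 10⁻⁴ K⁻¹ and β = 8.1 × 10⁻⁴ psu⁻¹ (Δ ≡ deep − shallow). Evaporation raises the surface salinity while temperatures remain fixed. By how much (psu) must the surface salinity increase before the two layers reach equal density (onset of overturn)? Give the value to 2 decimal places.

Neutral buoyancy requires −α(T_deep − T_surf) + β(S_deep − S_surf′) = 0.
S_surf′ = S_deep − (α/β)·ΔT = 39.10 − (2.4 × 10⁻⁴/8.1 × 10⁻⁴)·(-3.3) = 40.0778 psu.
Increase required: 40.0778 − 38.88 = 1.1978 psu.

1.20 psu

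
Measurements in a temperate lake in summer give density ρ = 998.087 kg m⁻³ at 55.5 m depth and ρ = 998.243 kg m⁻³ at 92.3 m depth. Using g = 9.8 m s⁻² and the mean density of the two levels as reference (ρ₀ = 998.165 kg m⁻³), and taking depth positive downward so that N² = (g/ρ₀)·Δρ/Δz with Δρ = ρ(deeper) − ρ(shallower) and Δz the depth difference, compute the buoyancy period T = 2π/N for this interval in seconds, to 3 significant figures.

Δρ = 998.243 − 998.087 = 0.156 kg m⁻³ over Δz = 92.3 − 55.5 = 36.8 m.
N² = (9.8/998.165) × (0.156/36.8) = 4.1620 × 10⁻⁵ s⁻².
N = √(4.1620 × 10⁻⁵) = 6.4514 × 10⁻³ rad s⁻¹, so T = 2π/N = 973.93 s ≈ 974 s.

974 s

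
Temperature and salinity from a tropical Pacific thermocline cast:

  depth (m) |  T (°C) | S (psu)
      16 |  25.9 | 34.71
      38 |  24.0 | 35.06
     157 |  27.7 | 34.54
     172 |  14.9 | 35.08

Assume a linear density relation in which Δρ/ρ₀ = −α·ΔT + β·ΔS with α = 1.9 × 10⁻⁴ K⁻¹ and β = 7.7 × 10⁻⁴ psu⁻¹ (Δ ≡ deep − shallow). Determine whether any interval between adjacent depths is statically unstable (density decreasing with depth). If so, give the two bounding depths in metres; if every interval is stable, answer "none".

38–157 m

Evaluate Δρ/ρ₀ = −αΔT + βΔS across each adjacent pair:
  16–38 m: −αΔT+βΔS = −(1.9 × 10⁻⁴)(-1.9)+(7.7 × 10⁻⁴)(+0.35) = 6.3 × 10⁻⁴ → stable
  38–157 m: −αΔT+βΔS = −(1.9 × 10⁻⁴)(+3.7)+(7.7 × 10⁻⁴)(-0.52) = -1.1 × 10⁻³ → UNSTABLE
  157–172 m: −αΔT+βΔS = −(1.9 × 10⁻⁴)(-12.8)+(7.7 × 10⁻⁴)(+0.54) = 2.8 × 10⁻³ → stable
The 38–157 m interval has Δρ < 0: lighter water underlies denser water.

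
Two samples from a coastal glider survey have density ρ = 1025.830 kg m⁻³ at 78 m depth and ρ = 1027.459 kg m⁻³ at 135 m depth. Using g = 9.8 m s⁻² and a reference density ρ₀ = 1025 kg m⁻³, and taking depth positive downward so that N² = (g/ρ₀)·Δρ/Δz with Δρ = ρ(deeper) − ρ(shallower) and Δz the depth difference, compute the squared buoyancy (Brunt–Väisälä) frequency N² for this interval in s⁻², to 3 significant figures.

Δρ = 1027.459 − 1025.830 = 1.629 kg m⁻³ over Δz = 135 − 78 = 57 m.
N² = (9.8/1025) × (1.629/57) = 2.7324 × 10⁻⁴ s⁻² ≈ 2.73 × 10⁻⁴ s⁻².
Since Δρ > 0 the layer is stably stratified.

2.73 × 10⁻⁴ s⁻²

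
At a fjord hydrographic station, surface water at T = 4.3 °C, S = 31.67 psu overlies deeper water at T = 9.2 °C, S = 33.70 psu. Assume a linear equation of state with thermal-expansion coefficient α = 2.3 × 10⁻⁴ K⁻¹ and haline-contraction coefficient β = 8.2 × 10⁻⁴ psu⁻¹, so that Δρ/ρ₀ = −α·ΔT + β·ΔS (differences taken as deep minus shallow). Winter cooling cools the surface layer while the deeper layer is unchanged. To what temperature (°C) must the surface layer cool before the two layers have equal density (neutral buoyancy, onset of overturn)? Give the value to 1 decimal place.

2.0 °C

Neutral buoyancy requires Δρ = 0, i.e. −α(T_deep − T_surf′) + β(S_deep − S_surf) = 0.
T_surf′ = T_deep − (β/α)·ΔS = 9.2 − (8.2 × 10⁻⁴/2.3 × 10⁻⁴)·(+2.03) = 1.963 °C.
Cooling required: 4.3 − (1.963) = 2.337 °C.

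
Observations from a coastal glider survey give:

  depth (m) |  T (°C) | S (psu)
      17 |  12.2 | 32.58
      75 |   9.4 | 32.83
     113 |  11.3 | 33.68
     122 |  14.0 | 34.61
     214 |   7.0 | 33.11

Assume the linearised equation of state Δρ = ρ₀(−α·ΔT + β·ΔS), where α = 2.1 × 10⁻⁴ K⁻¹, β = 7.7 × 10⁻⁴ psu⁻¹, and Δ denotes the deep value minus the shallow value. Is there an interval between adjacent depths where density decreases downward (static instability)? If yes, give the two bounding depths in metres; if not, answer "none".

none

Evaluate Δρ/ρ₀ = −αΔT + βΔS across each adjacent pair:
  17–75 m: −αΔT+βΔS = −(2.1 × 10⁻⁴)(-2.8)+(7.7 × 10⁻⁴)(+0.25) = 7.8 × 10⁻⁴ → stable
  75–113 m: −αΔT+βΔS = −(2.1 × 10⁻⁴)(+1.9)+(7.7 × 10⁻⁴)(+0.85) = 2.6 × 10⁻⁴ → stable
  113–122 m: −αΔT+βΔS = −(2.1 × 10⁻⁴)(+2.7)+(7.7 × 10⁻⁴)(+0.93) = 1.5 × 10⁻⁴ → stable
  122–214 m: −αΔT+βΔS = −(2.1 × 10⁻⁴)(-7.0)+(7.7 × 10⁻⁴)(-1.50) = 3.1 × 10⁻⁴ → stable
Every interval has Δρ > 0: the column is stably stratified throughout.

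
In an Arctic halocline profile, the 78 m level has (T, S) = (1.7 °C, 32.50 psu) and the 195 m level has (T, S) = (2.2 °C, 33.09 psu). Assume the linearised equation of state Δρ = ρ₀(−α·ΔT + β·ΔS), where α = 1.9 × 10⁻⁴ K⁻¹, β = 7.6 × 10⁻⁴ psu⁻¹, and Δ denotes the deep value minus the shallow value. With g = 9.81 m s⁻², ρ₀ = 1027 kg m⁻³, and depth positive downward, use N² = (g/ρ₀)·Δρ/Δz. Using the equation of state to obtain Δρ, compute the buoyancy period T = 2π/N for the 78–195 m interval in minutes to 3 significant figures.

19.2 min

ΔT = +0.5 K, ΔS = +0.59 psu (deep − shallow).
Δρ/ρ₀ = −αΔT + βΔS = -9.50 × 10⁻⁵ + 4.484 × 10⁻⁴ = 3.534 × 10⁻⁴, so Δρ ≈ 0.3629 kg m⁻³.
N² = (g/ρ₀)·Δρ/Δz = g·(Δρ/ρ₀)/Δz = 9.81 × 3.534 × 10⁻⁴ / 117 = 2.9631 × 10⁻⁵ s⁻².
N = √(2.9631 × 10⁻⁵) = 5.4434 × 10⁻³ rad s⁻¹ → T = 2π/N = 1.1543 × 10³ s = 19.238 min ≈ 19.2 min.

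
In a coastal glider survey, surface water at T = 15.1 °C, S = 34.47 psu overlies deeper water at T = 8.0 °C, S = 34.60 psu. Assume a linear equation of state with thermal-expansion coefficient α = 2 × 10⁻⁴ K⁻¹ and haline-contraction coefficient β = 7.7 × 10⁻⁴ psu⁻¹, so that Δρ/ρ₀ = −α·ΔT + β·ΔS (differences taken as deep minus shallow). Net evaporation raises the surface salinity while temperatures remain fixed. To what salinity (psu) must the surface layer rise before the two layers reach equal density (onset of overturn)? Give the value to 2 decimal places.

36.44 psu

Neutral buoyancy requires −α(T_deep − T_surf) + β(S_deep − S_surf′) = 0.
S_surf′ = S_deep − (α/β)·ΔT = 34.60 − (2 × 10⁻⁴/7.7 × 10⁻⁴)·(-7.1) = 36.4442 psu.
Increase required: 36.4442 − 34.47 = 1.9742 psu.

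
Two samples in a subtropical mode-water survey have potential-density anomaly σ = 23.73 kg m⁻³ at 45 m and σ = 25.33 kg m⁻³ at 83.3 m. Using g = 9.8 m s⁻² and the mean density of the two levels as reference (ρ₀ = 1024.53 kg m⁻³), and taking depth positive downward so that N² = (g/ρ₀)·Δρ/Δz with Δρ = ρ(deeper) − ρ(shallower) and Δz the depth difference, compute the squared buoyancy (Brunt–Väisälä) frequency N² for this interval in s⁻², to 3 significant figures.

Δρ = 1025.33 − 1023.73 = 1.60 kg m⁻³ over Δz = 83.3 − 45 = 38.3 m.
N² = (9.8/1024.53) × (1.60/38.3) = 3.9960 × 10⁻⁴ s⁻² ≈ 4.00 × 10⁻⁴ s⁻².

4.00 × 10⁻⁴ s⁻²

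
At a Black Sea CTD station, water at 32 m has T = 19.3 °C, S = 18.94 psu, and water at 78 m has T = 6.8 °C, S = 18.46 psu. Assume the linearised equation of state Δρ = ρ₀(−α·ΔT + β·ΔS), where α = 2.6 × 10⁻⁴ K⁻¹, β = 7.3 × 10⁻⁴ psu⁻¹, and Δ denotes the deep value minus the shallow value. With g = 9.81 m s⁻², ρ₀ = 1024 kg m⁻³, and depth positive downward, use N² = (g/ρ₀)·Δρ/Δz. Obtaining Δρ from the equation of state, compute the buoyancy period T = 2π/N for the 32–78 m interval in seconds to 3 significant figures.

ΔT = -12.5 K, ΔS = -0.48 psu (deep − shallow).
Δρ/ρ₀ = −αΔT + βΔS = 3.25 × 10⁻³ − 3.504 × 10⁻⁴ = 2.8996 × 10⁻³, so Δρ ≈ 2.969 kg m⁻³.
N² = (g/ρ₀)·Δρ/Δz = g·(Δρ/ρ₀)/Δz = 9.81 × 2.8996 × 10⁻³ / 46 = 6.1837 × 10⁻⁴ s⁻².
N = √(6.1837 × 10⁻⁴) = 0.024867 rad s⁻¹ → T = 2π/N = 252.67 s ≈ 253 s.

253 s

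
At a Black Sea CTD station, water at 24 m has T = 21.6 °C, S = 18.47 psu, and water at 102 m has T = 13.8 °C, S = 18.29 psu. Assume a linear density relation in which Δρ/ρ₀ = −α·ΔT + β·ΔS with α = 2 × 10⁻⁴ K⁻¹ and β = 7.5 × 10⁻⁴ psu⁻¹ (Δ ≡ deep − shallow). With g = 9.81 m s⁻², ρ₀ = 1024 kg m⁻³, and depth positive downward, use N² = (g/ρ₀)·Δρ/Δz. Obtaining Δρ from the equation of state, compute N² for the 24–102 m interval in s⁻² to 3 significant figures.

ΔT = -7.8 K, ΔS = -0.18 psu (deep − shallow).
Δρ/ρ₀ = −αΔT + βΔS = 1.56 × 10⁻³ − 1.35 × 10⁻⁴ = 1.425 × 10⁻³, so Δρ ≈ 1.459 kg m⁻³.
N² = (g/ρ₀)·Δρ/Δz = g·(Δρ/ρ₀)/Δz = 9.81 × 1.425 × 10⁻³ / 78 = 1.7922 × 10⁻⁴ s⁻² ≈ 1.79 × 10⁻⁴ s⁻².

1.79 × 10⁻⁴ s⁻²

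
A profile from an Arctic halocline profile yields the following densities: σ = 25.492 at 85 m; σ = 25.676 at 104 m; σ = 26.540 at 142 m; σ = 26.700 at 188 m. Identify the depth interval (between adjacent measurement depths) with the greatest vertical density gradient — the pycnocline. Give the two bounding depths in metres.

Compute the density gradient over each adjacent pair:
  85–104 m: Δρ/Δz = 0.184/19 = 9.7 × 10⁻³ kg m⁻⁴
  104–142 m: Δρ/Δz = 0.864/38 = 0.023 kg m⁻⁴
  142–188 m: Δρ/Δz = 0.160/46 = 3.5 × 10⁻³ kg m⁻⁴
The largest gradient is in the 104–142 m interval — the pycnocline.

104–142 m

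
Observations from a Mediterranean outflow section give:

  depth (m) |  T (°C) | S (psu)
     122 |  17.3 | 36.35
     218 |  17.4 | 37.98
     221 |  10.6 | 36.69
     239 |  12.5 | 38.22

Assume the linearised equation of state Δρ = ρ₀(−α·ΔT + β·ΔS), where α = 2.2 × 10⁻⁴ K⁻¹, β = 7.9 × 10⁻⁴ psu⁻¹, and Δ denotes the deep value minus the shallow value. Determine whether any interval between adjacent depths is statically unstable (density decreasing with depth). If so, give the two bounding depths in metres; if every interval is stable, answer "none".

none

Evaluate Δρ/ρ₀ = −αΔT + βΔS across each adjacent pair:
  122–218 m: −αΔT+βΔS = −(2.2 × 10⁻⁴)(+0.1)+(7.9 × 10⁻⁴)(+1.63) = 1.3 × 10⁻³ → stable
  218–221 m: −αΔT+βΔS = −(2.2 × 10⁻⁴)(-6.8)+(7.9 × 10⁻⁴)(-1.29) = 4.8 × 10⁻⁴ → stable
  221–239 m: −αΔT+βΔS = −(2.2 × 10⁻⁴)(+1.9)+(7.9 × 10⁻⁴)(+1.53) = 7.9 × 10⁻⁴ → stable
Every interval has Δρ > 0: the column is stably stratified throughout.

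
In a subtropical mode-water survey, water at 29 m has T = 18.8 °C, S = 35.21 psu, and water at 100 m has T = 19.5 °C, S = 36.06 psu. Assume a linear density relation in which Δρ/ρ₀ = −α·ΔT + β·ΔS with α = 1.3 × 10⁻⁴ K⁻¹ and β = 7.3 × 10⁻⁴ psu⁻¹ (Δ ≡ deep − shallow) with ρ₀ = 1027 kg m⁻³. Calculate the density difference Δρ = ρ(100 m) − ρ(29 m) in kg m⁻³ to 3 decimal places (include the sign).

+0.544 kg m⁻³

ΔT = +0.7 K, ΔS = +0.85 psu (deep − shallow).
Δρ/ρ₀ = −(1.3 × 10⁻⁴)(+0.7) + (7.3 × 10⁻⁴)(+0.85) = 5.295 × 10⁻⁴.
Δρ = 1027 × (5.295 × 10⁻⁴) = +0.544 kg m⁻³.
Positive Δρ: denser below, stable.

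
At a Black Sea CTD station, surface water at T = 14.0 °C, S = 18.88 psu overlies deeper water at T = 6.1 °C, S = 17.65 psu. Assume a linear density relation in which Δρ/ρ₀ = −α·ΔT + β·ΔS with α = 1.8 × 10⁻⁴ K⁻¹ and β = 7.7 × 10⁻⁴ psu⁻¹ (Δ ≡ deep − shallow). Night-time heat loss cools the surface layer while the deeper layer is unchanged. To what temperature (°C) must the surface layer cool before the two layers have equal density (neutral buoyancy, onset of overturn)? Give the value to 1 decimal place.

Neutral buoyancy requires Δρ = 0, i.e. −α(T_deep − T_surf′) + β(S_deep − S_surf) = 0.
T_surf′ = T_deep − (β/α)·ΔS = 6.1 − (7.7 × 10⁻⁴/1.8 × 10⁻⁴)·(-1.23) = 11.362 °C.
Cooling required: 14.0 − (11.362) = 2.638 °C.

11.4 °C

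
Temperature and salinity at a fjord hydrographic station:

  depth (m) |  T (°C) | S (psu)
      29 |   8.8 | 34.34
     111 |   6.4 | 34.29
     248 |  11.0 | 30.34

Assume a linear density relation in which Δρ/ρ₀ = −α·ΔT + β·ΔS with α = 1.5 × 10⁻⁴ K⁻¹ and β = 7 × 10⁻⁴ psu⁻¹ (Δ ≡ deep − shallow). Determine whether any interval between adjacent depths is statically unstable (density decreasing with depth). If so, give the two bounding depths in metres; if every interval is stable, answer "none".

111–248 m

Evaluate Δρ/ρ₀ = −αΔT + βΔS across each adjacent pair:
  29–111 m: −αΔT+βΔS = −(1.5 × 10⁻⁴)(-2.4)+(7 × 10⁻⁴)(-0.05) = 3.2 × 10⁻⁴ → stable
  111–248 m: −αΔT+βΔS = −(1.5 × 10⁻⁴)(+4.6)+(7 × 10⁻⁴)(-3.95) = -3.5 × 10⁻³ → UNSTABLE
The 111–248 m interval has Δρ < 0: lighter water underlies denser water.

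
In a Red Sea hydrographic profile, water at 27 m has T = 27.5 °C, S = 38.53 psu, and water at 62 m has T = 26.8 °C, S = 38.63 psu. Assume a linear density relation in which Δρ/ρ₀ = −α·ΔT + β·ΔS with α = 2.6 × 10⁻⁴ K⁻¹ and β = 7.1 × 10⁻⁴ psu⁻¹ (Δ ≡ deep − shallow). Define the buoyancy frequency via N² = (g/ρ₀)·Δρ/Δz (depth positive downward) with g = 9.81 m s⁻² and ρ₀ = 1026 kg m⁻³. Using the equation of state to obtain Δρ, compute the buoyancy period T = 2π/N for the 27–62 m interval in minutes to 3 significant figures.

ΔT = -0.7 K, ΔS = +0.10 psu (deep − shallow).
Δρ/ρ₀ = −αΔT + βΔS = 1.82 × 10⁻⁴ + 7.10 × 10⁻⁵ = 2.53 × 10⁻⁴, so Δρ ≈ 0.2596 kg m⁻³.
N² = (g/ρ₀)·Δρ/Δz = g·(Δρ/ρ₀)/Δz = 9.81 × 2.53 × 10⁻⁴ / 35 = 7.0912 × 10⁻⁵ s⁻².
N = √(7.0912 × 10⁻⁵) = 8.4209 × 10⁻³ rad s⁻¹ → T = 2π/N = 746.14 s = 12.436 min ≈ 12.4 min.

12.4 min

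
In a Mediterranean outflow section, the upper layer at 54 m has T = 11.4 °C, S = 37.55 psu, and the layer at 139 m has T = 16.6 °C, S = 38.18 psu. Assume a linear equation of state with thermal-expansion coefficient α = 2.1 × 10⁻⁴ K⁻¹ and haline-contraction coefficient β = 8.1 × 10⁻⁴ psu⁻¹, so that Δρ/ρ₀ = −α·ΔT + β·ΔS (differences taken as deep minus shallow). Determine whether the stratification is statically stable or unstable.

unstable

ΔT = 16.6 − 11.4 = +5.2 K and ΔS = 38.18 − 37.55 = +0.63 psu (deep − shallow).
−αΔT = -1.092 × 10⁻³; βΔS = 5.103 × 10⁻⁴; sum Δρ/ρ₀ = -5.817 × 10⁻⁴.
Δρ/ρ₀ < 0, so Δρ < 0: deeper water is lighter → statically unstable; the column would overturn.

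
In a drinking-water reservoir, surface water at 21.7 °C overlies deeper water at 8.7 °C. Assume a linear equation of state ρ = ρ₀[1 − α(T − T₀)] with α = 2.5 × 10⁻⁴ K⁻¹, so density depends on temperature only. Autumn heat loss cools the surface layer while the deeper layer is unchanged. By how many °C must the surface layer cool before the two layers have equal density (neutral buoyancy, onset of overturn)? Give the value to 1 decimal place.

With temperature the only control, equal density requires T_surf′ = T_deep.
T_surf′ = 8.7 °C.
Cooling required: 21.7 − 8.7 = 13.0 °C.

13.0 °C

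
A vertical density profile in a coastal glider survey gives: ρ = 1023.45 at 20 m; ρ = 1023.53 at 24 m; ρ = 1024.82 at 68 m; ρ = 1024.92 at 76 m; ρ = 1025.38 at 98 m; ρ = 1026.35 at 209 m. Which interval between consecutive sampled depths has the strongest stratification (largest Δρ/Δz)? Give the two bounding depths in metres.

24–68 m

Compute the density gradient over each adjacent pair:
  20–24 m: Δρ/Δz = 0.08/4 = 0.020 kg m⁻⁴
  24–68 m: Δρ/Δz = 1.29/44 = 0.029 kg m⁻⁴
  68–76 m: Δρ/Δz = 0.10/8 = 0.013 kg m⁻⁴
  76–98 m: Δρ/Δz = 0.46/22 = 0.021 kg m⁻⁴
  98–209 m: Δρ/Δz = 0.97/111 = 8.7 × 10⁻³ kg m⁻⁴
The largest gradient is in the 24–68 m interval — the pycnocline.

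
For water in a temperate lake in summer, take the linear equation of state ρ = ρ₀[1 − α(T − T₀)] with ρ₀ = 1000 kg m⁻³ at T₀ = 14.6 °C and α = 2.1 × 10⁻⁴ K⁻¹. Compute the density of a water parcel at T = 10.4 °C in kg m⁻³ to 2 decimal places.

1000.88 kg m⁻³

T − T₀ = -4.2 K.
Bracket = 1 − α·(-4.2) = 1 + (8.82 × 10⁻⁴) = 1.0008820.
ρ = 1000 × 1.0008820 = 1000.88 kg m⁻³.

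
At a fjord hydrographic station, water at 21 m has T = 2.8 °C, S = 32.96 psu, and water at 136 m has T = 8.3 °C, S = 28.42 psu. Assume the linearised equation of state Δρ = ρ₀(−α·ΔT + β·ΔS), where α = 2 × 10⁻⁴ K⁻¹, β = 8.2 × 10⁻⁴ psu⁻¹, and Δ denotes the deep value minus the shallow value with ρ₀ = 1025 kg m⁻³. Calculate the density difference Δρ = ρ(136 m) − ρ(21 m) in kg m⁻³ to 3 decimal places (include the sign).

ΔT = +5.5 K, ΔS = -4.54 psu (deep − shallow).
Δρ/ρ₀ = −(2 × 10⁻⁴)(+5.5) + (8.2 × 10⁻⁴)(-4.54) = -4.8228 × 10⁻³.
Δρ = 1025 × (-4.8228 × 10⁻³) = -4.943 kg m⁻³.
Negative Δρ: lighter below, statically unstable.

-4.943 kg m⁻³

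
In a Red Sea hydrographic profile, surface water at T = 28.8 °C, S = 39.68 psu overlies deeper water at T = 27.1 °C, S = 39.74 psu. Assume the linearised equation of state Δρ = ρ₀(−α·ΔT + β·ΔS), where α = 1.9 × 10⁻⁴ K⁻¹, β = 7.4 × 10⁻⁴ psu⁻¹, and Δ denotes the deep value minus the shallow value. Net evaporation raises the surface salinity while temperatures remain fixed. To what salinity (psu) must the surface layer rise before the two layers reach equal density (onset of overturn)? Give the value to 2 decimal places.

40.18 psu

Neutral buoyancy requires −α(T_deep − T_surf) + β(S_deep − S_surf′) = 0.
S_surf′ = S_deep − (α/β)·ΔT = 39.74 − (1.9 × 10⁻⁴/7.4 × 10⁻⁴)·(-1.7) = 40.1765 psu.
Increase required: 40.1765 − 39.68 = 0.4965 psu.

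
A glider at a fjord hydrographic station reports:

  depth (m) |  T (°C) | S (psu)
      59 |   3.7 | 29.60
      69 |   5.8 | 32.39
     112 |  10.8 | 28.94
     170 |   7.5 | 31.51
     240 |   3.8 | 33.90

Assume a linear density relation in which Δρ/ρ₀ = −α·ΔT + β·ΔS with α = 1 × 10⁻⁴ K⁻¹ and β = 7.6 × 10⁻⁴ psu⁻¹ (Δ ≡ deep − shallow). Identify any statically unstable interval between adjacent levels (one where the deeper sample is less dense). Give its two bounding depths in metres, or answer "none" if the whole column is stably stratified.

Evaluate Δρ/ρ₀ = −αΔT + βΔS across each adjacent pair:
  59–69 m: −αΔT+βΔS = −(1 × 10⁻⁴)(+2.1)+(7.6 × 10⁻⁴)(+2.79) = 1.9 × 10⁻³ → stable
  69–112 m: −αΔT+βΔS = −(1 × 10⁻⁴)(+5.0)+(7.6 × 10⁻⁴)(-3.45) = -3.1 × 10⁻³ → UNSTABLE
  112–170 m: −αΔT+βΔS = −(1 × 10⁻⁴)(-3.3)+(7.6 × 10⁻⁴)(+2.57) = 2.3 × 10⁻³ → stable
  170–240 m: −αΔT+βΔS = −(1 × 10⁻⁴)(-3.7)+(7.6 × 10⁻⁴)(+2.39) = 2.2 × 10⁻³ → stable
The 69–112 m interval has Δρ < 0: lighter water underlies denser water.

69–112 m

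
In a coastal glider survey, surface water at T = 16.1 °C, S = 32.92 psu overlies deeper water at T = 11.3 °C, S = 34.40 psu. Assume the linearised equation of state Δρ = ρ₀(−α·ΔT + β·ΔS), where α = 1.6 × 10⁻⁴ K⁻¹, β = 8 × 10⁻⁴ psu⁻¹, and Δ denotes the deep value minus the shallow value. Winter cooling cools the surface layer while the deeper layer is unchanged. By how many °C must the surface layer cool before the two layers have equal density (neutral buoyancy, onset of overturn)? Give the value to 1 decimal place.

12.2 °C

Neutral buoyancy requires Δρ = 0, i.e. −α(T_deep − T_surf′) + β(S_deep − S_surf) = 0.
T_surf′ = T_deep − (β/α)·ΔS = 11.3 − (8 × 10⁻⁴/1.6 × 10⁻⁴)·(+1.48) = 3.900 °C.
Cooling required: 16.1 − (3.900) = 12.200 °C.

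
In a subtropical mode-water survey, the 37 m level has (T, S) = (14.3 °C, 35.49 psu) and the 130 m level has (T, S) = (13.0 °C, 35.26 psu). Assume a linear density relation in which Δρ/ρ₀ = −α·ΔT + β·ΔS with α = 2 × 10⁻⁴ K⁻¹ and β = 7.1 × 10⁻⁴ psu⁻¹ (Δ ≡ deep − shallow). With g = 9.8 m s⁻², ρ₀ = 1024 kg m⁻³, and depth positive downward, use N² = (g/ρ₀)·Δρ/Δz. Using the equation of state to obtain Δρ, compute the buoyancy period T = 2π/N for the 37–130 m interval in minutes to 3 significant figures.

32.8 min

ΔT = -1.3 K, ΔS = -0.23 psu (deep − shallow).
Δρ/ρ₀ = −αΔT + βΔS = 2.60 × 10⁻⁴ − 1.633 × 10⁻⁴ = 9.67 × 10⁻⁵, so Δρ ≈ 0.09902 kg m⁻³.
N² = (g/ρ₀)·Δρ/Δz = g·(Δρ/ρ₀)/Δz = 9.8 × 9.67 × 10⁻⁵ / 93 = 1.0190 × 10⁻⁵ s⁻².
N = √(1.0190 × 10⁻⁵) = 3.1922 × 10⁻³ rad s⁻¹ → T = 2π/N = 1.9683 × 10³ s = 32.805 min ≈ 32.8 min.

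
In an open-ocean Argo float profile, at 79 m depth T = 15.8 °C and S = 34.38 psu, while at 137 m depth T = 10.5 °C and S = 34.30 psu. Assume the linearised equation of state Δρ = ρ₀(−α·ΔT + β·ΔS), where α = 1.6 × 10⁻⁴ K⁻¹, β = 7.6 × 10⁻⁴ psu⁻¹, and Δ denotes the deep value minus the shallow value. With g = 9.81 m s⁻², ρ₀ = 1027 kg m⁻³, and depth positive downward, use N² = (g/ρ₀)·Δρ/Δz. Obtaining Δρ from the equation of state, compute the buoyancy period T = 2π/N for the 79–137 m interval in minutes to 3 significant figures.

ΔT = -5.3 K, ΔS = -0.08 psu (deep − shallow).
Δρ/ρ₀ = −αΔT + βΔS = 8.48 × 10⁻⁴ − 6.08 × 10⁻⁵ = 7.872 × 10⁻⁴, so Δρ ≈ 0.8085 kg m⁻³.
N² = (g/ρ₀)·Δρ/Δz = g·(Δρ/ρ₀)/Δz = 9.81 × 7.872 × 10⁻⁴ / 58 = 1.3315 × 10⁻⁴ s⁻².
N = √(1.3315 × 10⁻⁴) = 0.011539 rad s⁻¹ → T = 2π/N = 544.52 s = 9.0753 min ≈ 9.08 min.

9.08 min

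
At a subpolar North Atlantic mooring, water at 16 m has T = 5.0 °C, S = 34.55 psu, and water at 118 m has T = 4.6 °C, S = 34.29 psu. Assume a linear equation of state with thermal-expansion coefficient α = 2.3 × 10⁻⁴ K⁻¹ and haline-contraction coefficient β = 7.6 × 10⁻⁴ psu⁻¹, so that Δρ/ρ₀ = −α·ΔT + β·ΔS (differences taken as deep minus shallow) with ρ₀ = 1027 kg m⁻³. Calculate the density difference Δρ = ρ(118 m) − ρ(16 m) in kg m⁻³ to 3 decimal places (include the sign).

ΔT = -0.4 K, ΔS = -0.26 psu (deep − shallow).
Δρ/ρ₀ = −(2.3 × 10⁻⁴)(-0.4) + (7.6 × 10⁻⁴)(-0.26) = -1.056 × 10⁻⁴.
Δρ = 1027 × (-1.056 × 10⁻⁴) = -0.108 kg m⁻³.
Negative Δρ: lighter below, statically unstable.

-0.108 kg m⁻³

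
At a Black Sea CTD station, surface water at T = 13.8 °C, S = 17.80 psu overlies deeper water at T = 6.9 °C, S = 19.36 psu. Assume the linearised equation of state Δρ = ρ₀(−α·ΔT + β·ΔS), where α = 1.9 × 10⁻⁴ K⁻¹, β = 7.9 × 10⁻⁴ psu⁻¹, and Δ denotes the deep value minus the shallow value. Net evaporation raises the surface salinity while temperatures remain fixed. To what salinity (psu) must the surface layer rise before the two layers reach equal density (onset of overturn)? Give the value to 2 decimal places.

21.02 psu

Neutral buoyancy requires −α(T_deep − T_surf) + β(S_deep − S_surf′) = 0.
S_surf′ = S_deep − (α/β)·ΔT = 19.36 − (1.9 × 10⁻⁴/7.9 × 10⁻⁴)·(-6.9) = 21.0195 psu.
Increase required: 21.0195 − 17.80 = 3.2195 psu.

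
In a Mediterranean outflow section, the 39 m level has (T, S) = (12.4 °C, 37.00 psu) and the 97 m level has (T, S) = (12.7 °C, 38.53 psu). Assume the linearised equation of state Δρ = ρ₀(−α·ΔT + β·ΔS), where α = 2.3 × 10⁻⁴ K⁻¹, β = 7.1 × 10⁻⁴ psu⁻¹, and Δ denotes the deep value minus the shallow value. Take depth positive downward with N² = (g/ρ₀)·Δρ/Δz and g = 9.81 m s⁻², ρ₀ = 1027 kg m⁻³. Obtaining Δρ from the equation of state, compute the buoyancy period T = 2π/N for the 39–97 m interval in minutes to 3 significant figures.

7.98 min

ΔT = +0.3 K, ΔS = +1.53 psu (deep − shallow).
Δρ/ρ₀ = −αΔT + βΔS = -6.90 × 10⁻⁵ + 1.0863 × 10⁻³ = 1.0173 × 10⁻³, so Δρ ≈ 1.045 kg m⁻³.
N² = (g/ρ₀)·Δρ/Δz = g·(Δρ/ρ₀)/Δz = 9.81 × 1.0173 × 10⁻³ / 58 = 1.7206 × 10⁻⁴ s⁻².
N = √(1.7206 × 10⁻⁴) = 0.013117 rad s⁻¹ → T = 2π/N = 479.01 s = 7.9835 min ≈ 7.98 min.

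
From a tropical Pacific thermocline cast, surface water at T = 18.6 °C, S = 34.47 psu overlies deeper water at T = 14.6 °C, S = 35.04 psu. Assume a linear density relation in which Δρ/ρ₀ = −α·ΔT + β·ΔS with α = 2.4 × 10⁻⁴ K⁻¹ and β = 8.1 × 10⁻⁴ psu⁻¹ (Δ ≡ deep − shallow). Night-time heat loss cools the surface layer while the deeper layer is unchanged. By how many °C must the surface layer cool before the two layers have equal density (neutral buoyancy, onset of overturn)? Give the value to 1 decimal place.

Neutral buoyancy requires Δρ = 0, i.e. −α(T_deep − T_surf′) + β(S_deep − S_surf) = 0.
T_surf′ = T_deep − (β/α)·ΔS = 14.6 − (8.1 × 10⁻⁴/2.4 × 10⁻⁴)·(+0.57) = 12.676 °C.
Cooling required: 18.6 − (12.676) = 5.924 °C.

5.9 °C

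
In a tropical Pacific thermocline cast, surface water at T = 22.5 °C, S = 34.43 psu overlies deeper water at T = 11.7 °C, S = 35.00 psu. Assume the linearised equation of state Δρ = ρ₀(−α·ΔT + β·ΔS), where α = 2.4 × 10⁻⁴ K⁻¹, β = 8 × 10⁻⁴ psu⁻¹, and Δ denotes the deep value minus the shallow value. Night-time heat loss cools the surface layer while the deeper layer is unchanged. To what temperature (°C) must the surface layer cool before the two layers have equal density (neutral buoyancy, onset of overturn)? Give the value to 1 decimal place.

Neutral buoyancy requires Δρ = 0, i.e. −α(T_deep − T_surf′) + β(S_deep − S_surf) = 0.
T_surf′ = T_deep − (β/α)·ΔS = 11.7 − (8 × 10⁻⁴/2.4 × 10⁻⁴)·(+0.57) = 9.800 °C.
Cooling required: 22.5 − (9.800) = 12.700 °C.

9.8 °C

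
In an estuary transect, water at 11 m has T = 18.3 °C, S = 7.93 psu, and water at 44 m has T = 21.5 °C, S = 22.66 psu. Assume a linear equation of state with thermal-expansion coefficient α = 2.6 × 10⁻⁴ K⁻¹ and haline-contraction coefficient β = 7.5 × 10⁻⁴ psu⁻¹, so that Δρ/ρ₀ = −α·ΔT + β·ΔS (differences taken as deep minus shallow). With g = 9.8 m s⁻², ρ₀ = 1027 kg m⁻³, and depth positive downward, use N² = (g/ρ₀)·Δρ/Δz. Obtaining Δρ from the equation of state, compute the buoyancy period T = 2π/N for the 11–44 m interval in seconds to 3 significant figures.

ΔT = +3.2 K, ΔS = +14.73 psu (deep − shallow).
Δρ/ρ₀ = −αΔT + βΔS = -8.32 × 10⁻⁴ + 0.0110475 = 0.0102155, so Δρ ≈ 10.49 kg m⁻³.
N² = (g/ρ₀)·Δρ/Δz = g·(Δρ/ρ₀)/Δz = 9.8 × 0.0102155 / 33 = 3.0337 × 10⁻³ s⁻².
N = √(3.0337 × 10⁻³) = 0.055079 rad s⁻¹ → T = 2π/N = 114.08 s ≈ 114 s.

114 s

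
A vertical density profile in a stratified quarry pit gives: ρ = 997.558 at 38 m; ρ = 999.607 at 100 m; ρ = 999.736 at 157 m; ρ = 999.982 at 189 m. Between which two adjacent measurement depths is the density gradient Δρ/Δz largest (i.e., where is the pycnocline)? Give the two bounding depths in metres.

38–100 m

Compute the density gradient over each adjacent pair:
  38–100 m: Δρ/Δz = 2.049/62 = 0.033 kg m⁻⁴
  100–157 m: Δρ/Δz = 0.129/57 = 2.3 × 10⁻³ kg m⁻⁴
  157–189 m: Δρ/Δz = 0.246/32 = 7.7 × 10⁻³ kg m⁻⁴
The largest gradient is in the 38–100 m interval — the pycnocline.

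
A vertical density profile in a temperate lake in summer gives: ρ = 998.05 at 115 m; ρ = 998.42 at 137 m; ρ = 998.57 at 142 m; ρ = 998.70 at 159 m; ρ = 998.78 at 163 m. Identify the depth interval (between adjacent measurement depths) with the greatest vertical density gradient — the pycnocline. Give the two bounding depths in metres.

Compute the density gradient over each adjacent pair:
  115–137 m: Δρ/Δz = 0.37/22 = 0.017 kg m⁻⁴
  137–142 m: Δρ/Δz = 0.15/5 = 0.030 kg m⁻⁴
  142–159 m: Δρ/Δz = 0.13/17 = 7.6 × 10⁻³ kg m⁻⁴
  159–163 m: Δρ/Δz = 0.08/4 = 0.020 kg m⁻⁴
The largest gradient is in the 137–142 m interval — the pycnocline.

137–142 m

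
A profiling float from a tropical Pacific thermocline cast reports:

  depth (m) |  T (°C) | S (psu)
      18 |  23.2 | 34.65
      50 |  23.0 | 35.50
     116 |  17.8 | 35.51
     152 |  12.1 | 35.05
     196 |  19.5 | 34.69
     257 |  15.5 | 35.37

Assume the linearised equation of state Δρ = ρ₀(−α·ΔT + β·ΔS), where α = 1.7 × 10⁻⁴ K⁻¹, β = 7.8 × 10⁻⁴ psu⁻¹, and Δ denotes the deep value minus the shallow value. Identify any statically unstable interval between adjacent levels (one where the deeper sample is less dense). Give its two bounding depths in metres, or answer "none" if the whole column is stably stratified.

Evaluate Δρ/ρ₀ = −αΔT + βΔS across each adjacent pair:
  18–50 m: −αΔT+βΔS = −(1.7 × 10⁻⁴)(-0.2)+(7.8 × 10⁻⁴)(+0.85) = 7.0 × 10⁻⁴ → stable
  50–116 m: −αΔT+βΔS = −(1.7 × 10⁻⁴)(-5.2)+(7.8 × 10⁻⁴)(+0.01) = 8.9 × 10⁻⁴ → stable
  116–152 m: −αΔT+βΔS = −(1.7 × 10⁻⁴)(-5.7)+(7.8 × 10⁻⁴)(-0.46) = 6.1 × 10⁻⁴ → stable
  152–196 m: −αΔT+βΔS = −(1.7 × 10⁻⁴)(+7.4)+(7.8 × 10⁻⁴)(-0.36) = -1.5 × 10⁻³ → UNSTABLE
  196–257 m: −αΔT+βΔS = −(1.7 × 10⁻⁴)(-4.0)+(7.8 × 10⁻⁴)(+0.68) = 1.2 × 10⁻³ → stable
The 152–196 m interval has Δρ < 0: lighter water underlies denser water.

152–196 m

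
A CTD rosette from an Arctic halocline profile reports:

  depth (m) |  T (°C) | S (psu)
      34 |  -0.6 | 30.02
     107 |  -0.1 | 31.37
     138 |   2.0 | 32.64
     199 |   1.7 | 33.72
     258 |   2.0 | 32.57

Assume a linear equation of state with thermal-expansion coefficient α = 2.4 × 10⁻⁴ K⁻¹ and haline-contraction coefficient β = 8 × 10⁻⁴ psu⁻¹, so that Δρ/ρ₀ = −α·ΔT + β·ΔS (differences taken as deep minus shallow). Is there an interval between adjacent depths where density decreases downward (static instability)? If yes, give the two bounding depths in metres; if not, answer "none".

199–258 m

Evaluate Δρ/ρ₀ = −αΔT + βΔS across each adjacent pair:
  34–107 m: −αΔT+βΔS = −(2.4 × 10⁻⁴)(+0.5)+(8 × 10⁻⁴)(+1.35) = 9.6 × 10⁻⁴ → stable
  107–138 m: −αΔT+βΔS = −(2.4 × 10⁻⁴)(+2.1)+(8 × 10⁻⁴)(+1.27) = 5.1 × 10⁻⁴ → stable
  138–199 m: −αΔT+βΔS = −(2.4 × 10⁻⁴)(-0.3)+(8 × 10⁻⁴)(+1.08) = 9.4 × 10⁻⁴ → stable
  199–258 m: −αΔT+βΔS = −(2.4 × 10⁻⁴)(+0.3)+(8 × 10⁻⁴)(-1.15) = -9.9 × 10⁻⁴ → UNSTABLE
The 199–258 m interval has Δρ < 0: lighter water underlies denser water.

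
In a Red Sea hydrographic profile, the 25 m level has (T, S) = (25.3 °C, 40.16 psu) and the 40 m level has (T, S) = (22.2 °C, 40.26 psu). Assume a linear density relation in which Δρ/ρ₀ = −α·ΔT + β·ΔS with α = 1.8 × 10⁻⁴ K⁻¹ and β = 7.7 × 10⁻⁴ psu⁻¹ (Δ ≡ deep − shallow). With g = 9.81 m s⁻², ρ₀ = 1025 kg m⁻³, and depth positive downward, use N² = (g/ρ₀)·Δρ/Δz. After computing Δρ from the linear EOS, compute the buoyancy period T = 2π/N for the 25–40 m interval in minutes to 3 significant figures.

ΔT = -3.1 K, ΔS = +0.10 psu (deep − shallow).
Δρ/ρ₀ = −αΔT + βΔS = 5.58 × 10⁻⁴ + 7.70 × 10⁻⁵ = 6.35 × 10⁻⁴, so Δρ ≈ 0.6509 kg m⁻³.
N² = (g/ρ₀)·Δρ/Δz = g·(Δρ/ρ₀)/Δz = 9.81 × 6.35 × 10⁻⁴ / 15 = 4.1529 × 10⁻⁴ s⁻².
N = √(4.1529 × 10⁻⁴) = 0.020379 rad s⁻¹ → T = 2π/N = 308.32 s = 5.1387 min ≈ 5.14 min.

5.14 min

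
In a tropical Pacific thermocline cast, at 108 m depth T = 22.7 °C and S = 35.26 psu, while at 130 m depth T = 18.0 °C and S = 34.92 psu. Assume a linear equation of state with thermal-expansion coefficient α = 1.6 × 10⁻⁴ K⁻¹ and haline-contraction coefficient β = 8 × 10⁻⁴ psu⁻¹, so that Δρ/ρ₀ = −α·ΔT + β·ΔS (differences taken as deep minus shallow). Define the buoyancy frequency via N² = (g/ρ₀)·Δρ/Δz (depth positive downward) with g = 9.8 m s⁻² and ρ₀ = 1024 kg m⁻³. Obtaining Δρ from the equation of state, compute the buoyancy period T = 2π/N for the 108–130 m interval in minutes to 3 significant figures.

ΔT = -4.7 K, ΔS = -0.34 psu (deep − shallow).
Δρ/ρ₀ = −αΔT + βΔS = 7.52 × 10⁻⁴ − 2.72 × 10⁻⁴ = 4.80 × 10⁻⁴, so Δρ ≈ 0.4915 kg m⁻³.
N² = (g/ρ₀)·Δρ/Δz = g·(Δρ/ρ₀)/Δz = 9.8 × 4.80 × 10⁻⁴ / 22 = 2.1382 × 10⁻⁴ s⁻².
N = √(2.1382 × 10⁻⁴) = 0.014623 rad s⁻¹ → T = 2π/N = 429.68 s = 7.1613 min ≈ 7.16 min.

7.16 min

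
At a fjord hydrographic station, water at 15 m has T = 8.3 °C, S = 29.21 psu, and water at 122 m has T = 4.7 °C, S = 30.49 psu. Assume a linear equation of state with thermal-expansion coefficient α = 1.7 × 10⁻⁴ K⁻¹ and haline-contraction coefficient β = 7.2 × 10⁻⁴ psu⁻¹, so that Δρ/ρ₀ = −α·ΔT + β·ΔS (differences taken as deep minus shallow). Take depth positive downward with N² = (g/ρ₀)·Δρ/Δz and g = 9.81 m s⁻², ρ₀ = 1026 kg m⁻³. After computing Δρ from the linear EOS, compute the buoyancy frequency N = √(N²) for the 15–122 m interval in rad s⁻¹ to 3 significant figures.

0.0119 rad s⁻¹

ΔT = -3.6 K, ΔS = +1.28 psu (deep − shallow).
Δρ/ρ₀ = −αΔT + βΔS = 6.12 × 10⁻⁴ + 9.216 × 10⁻⁴ = 1.5336 × 10⁻³, so Δρ ≈ 1.573 kg m⁻³.
N² = (g/ρ₀)·Δρ/Δz = g·(Δρ/ρ₀)/Δz = 9.81 × 1.5336 × 10⁻³ / 107 = 1.4060 × 10⁻⁴ s⁻².
N = √(1.4060 × 10⁻⁴) = 0.011857 rad s⁻¹ ≈ 0.0119 rad s⁻¹.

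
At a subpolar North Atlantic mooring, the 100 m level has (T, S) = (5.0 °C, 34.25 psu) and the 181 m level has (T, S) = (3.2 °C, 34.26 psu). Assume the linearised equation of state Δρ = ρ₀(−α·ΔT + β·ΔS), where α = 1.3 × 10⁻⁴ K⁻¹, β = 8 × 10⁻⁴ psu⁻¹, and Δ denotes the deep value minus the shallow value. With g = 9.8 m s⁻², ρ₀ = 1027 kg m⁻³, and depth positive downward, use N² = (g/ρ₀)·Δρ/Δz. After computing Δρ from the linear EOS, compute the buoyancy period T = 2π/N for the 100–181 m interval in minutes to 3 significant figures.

19.4 min

ΔT = -1.8 K, ΔS = +0.01 psu (deep − shallow).
Δρ/ρ₀ = −αΔT + βΔS = 2.34 × 10⁻⁴ + 8.00 × 10⁻⁶ = 2.42 × 10⁻⁴, so Δρ ≈ 0.2485 kg m⁻³.
N² = (g/ρ₀)·Δρ/Δz = g·(Δρ/ρ₀)/Δz = 9.8 × 2.42 × 10⁻⁴ / 81 = 2.9279 × 10⁻⁵ s⁻².
N = √(2.9279 × 10⁻⁵) = 5.4110 × 10⁻³ rad s⁻¹ → T = 2π/N = 1.1612 × 10³ s = 19.353 min ≈ 19.4 min.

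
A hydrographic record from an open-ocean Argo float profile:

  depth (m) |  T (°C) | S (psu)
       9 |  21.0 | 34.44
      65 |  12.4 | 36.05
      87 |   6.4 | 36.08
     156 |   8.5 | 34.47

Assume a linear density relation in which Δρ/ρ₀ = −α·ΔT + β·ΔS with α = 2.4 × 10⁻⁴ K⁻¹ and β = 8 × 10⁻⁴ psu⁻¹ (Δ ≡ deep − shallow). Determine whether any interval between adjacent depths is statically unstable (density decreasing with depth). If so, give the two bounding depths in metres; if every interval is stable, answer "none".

87–156 m

Evaluate Δρ/ρ₀ = −αΔT + βΔS across each adjacent pair:
  9–65 m: −αΔT+βΔS = −(2.4 × 10⁻⁴)(-8.6)+(8 × 10⁻⁴)(+1.61) = 3.4 × 10⁻³ → stable
  65–87 m: −αΔT+βΔS = −(2.4 × 10⁻⁴)(-6.0)+(8 × 10⁻⁴)(+0.03) = 1.5 × 10⁻³ → stable
  87–156 m: −αΔT+βΔS = −(2.4 × 10⁻⁴)(+2.1)+(8 × 10⁻⁴)(-1.61) = -1.8 × 10⁻³ → UNSTABLE
The 87–156 m interval has Δρ < 0: lighter water underlies denser water.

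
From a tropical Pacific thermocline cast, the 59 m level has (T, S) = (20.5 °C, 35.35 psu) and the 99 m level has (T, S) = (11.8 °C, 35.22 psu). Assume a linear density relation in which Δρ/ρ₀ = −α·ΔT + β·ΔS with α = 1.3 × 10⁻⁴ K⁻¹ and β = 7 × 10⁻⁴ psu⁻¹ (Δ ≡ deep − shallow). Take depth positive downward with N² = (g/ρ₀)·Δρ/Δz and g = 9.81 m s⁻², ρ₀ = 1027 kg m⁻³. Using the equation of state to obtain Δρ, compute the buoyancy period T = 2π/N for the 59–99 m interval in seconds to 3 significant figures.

393 s

ΔT = -8.7 K, ΔS = -0.13 psu (deep − shallow).
Δρ/ρ₀ = −αΔT + βΔS = 1.131 × 10⁻³ − 9.10 × 10⁻⁵ = 1.04 × 10⁻³, so Δρ ≈ 1.068 kg m⁻³.
N² = (g/ρ₀)·Δρ/Δz = g·(Δρ/ρ₀)/Δz = 9.81 × 1.04 × 10⁻³ / 40 = 2.5506 × 10⁻⁴ s⁻².
N = √(2.5506 × 10⁻⁴) = 0.015971 rad s⁻¹ → T = 2π/N = 393.41 s ≈ 393 s.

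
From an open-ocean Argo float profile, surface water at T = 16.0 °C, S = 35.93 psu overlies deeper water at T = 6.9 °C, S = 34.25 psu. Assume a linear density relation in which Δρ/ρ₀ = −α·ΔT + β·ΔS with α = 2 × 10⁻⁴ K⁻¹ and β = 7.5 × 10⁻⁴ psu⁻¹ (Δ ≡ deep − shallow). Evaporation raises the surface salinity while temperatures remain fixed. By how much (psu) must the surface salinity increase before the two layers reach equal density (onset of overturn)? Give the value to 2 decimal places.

Neutral buoyancy requires −α(T_deep − T_surf) + β(S_deep − S_surf′) = 0.
S_surf′ = S_deep − (α/β)·ΔT = 34.25 − (2 × 10⁻⁴/7.5 × 10⁻⁴)·(-9.1) = 36.6767 psu.
Increase required: 36.6767 − 35.93 = 0.7467 psu.

0.75 psu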